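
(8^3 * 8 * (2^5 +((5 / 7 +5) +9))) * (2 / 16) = 167424 / 7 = 23917.71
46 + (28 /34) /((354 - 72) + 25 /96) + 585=41524409 /65807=631.00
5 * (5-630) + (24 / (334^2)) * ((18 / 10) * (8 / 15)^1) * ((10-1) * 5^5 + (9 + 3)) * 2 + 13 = -3100.38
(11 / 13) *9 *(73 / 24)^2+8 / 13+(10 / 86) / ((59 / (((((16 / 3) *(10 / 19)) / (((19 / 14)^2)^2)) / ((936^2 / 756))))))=43459984391406701 / 611501687739072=71.07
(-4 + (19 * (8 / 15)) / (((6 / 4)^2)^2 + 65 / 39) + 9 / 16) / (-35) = 0.06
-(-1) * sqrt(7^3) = 7 * sqrt(7) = 18.52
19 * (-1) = -19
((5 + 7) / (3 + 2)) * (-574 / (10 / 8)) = -1102.08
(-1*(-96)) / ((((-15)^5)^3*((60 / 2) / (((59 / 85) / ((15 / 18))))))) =-0.00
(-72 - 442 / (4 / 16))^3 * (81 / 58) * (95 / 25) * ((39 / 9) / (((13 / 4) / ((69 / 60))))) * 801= -1177500721489920 / 29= -40603473154824.83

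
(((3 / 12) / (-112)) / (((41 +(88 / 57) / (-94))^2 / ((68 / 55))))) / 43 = -0.00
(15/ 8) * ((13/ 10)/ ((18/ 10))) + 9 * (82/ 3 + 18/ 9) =12737/ 48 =265.35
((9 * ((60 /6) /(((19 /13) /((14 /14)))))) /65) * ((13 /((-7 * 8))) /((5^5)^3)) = -117 /16235351562500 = -0.00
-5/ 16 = -0.31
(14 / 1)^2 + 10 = 206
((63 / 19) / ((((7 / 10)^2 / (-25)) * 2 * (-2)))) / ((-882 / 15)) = -9375 / 13034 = -0.72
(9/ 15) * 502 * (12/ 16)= 2259/ 10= 225.90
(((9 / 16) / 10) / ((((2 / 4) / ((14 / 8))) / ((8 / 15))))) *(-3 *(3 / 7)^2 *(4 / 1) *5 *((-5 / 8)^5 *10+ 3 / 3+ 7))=-9351207 / 1146880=-8.15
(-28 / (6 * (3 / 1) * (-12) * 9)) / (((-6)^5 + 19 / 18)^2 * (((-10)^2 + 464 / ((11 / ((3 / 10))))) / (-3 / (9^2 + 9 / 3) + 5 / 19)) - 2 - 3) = 46585 / 96839803497993558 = 0.00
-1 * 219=-219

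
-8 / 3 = -2.67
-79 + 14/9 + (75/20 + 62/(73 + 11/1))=-18385/252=-72.96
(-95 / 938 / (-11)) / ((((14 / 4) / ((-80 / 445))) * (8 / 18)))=-3420 / 3214057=-0.00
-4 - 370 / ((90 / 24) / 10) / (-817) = -6844 / 2451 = -2.79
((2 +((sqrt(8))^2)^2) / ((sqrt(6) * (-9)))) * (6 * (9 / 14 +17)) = -2717 * sqrt(6) / 21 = -316.92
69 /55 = 1.25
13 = 13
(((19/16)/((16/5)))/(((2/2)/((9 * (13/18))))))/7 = 1235/3584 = 0.34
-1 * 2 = -2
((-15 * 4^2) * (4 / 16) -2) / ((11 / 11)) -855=-917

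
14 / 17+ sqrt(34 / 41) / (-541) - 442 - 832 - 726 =-33986 / 17 - sqrt(1394) / 22181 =-1999.18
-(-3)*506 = 1518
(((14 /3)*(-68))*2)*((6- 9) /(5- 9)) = -476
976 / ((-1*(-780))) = 244 / 195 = 1.25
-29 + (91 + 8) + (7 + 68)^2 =5695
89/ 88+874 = 77001/ 88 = 875.01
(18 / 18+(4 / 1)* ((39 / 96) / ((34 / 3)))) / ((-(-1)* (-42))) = -311 / 11424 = -0.03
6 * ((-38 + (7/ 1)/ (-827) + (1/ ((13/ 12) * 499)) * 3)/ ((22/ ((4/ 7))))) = -349501884/ 59012239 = -5.92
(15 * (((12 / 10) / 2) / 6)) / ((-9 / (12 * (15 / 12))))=-5 / 2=-2.50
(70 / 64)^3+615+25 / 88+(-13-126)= 172147273 / 360448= 477.59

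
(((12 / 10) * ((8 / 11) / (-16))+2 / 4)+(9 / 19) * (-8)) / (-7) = 6989 / 14630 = 0.48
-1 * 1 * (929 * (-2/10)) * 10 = 1858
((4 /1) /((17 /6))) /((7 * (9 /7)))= 8 /51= 0.16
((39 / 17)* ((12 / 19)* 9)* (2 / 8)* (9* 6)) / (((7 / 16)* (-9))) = -44.71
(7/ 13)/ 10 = 7/ 130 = 0.05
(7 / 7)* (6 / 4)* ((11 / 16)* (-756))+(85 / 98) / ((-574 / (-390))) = -87644631 / 112504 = -779.04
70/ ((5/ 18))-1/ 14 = 3527/ 14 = 251.93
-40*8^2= -2560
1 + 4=5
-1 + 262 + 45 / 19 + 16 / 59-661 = -445441 / 1121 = -397.36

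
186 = 186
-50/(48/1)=-25/24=-1.04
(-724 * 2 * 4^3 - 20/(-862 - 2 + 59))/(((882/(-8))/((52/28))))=258616592/165669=1561.04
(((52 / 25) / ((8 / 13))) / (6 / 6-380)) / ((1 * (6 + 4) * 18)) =-169 / 3411000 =-0.00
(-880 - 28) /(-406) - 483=-97595 /203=-480.76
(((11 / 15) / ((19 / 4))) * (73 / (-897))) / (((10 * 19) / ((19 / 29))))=-1606 / 37068525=-0.00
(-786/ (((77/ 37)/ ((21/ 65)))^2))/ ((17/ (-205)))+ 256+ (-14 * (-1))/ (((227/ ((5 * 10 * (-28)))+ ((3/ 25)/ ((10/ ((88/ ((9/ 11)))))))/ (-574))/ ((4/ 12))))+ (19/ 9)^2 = 460.50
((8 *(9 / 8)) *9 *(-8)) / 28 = -23.14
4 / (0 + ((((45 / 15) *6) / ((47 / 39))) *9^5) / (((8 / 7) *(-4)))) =-3008 / 145083393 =-0.00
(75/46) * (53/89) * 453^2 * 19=15498409725/4094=3785639.89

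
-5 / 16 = -0.31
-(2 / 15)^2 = -4 / 225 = -0.02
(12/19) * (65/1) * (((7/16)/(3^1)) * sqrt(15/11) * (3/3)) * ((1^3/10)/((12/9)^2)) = 819 * sqrt(165)/26752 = 0.39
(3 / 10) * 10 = 3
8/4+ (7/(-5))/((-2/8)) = 38/5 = 7.60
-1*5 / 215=-1 / 43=-0.02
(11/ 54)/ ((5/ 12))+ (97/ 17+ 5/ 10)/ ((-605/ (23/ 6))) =166457/ 370260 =0.45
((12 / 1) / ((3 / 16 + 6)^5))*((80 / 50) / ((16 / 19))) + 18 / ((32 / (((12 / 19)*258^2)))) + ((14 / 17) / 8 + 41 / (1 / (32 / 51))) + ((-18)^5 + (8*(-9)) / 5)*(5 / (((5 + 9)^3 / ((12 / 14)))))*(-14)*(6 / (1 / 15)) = 26285299910062423741363 / 7023949109224740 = 3742239.52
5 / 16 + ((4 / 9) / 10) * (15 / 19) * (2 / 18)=2597 / 8208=0.32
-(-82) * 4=328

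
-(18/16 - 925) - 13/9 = 66415/72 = 922.43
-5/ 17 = -0.29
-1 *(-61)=61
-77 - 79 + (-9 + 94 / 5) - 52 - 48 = -1231 / 5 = -246.20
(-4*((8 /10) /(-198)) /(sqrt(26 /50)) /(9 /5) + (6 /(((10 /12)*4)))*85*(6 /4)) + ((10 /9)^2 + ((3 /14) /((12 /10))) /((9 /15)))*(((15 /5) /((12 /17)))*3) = 40*sqrt(13) /11583 + 753083 /3024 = 249.05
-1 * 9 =-9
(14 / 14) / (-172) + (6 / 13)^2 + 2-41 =-1127629 / 29068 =-38.79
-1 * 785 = -785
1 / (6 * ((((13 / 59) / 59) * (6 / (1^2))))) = 3481 / 468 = 7.44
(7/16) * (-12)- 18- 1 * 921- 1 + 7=-3753/4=-938.25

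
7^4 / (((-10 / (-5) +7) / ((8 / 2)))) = 9604 / 9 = 1067.11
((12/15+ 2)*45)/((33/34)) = 129.82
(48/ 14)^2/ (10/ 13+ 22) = 936/ 1813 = 0.52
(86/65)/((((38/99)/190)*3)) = 2838/13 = 218.31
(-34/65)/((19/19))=-34/65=-0.52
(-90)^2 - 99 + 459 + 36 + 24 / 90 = 127444 / 15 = 8496.27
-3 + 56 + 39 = 92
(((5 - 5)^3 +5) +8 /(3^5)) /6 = 1223 /1458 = 0.84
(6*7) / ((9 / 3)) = 14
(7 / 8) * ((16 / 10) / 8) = 7 / 40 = 0.18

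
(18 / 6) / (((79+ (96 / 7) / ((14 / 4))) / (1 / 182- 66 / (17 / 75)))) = -18918543 / 1795846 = -10.53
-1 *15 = -15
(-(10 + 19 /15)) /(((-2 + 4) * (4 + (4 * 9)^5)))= -169 /1813985400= -0.00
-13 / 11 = -1.18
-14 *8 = -112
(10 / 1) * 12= 120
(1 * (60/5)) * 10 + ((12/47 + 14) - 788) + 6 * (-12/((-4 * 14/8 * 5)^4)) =-46108207134/70529375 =-653.74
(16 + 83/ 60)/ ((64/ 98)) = 51107/ 1920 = 26.62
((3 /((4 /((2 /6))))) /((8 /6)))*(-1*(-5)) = 15 /16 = 0.94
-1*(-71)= 71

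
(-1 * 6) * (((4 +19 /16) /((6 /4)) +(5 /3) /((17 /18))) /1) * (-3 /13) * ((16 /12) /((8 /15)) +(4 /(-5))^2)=1003701 /44200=22.71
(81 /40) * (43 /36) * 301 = 116487 /160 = 728.04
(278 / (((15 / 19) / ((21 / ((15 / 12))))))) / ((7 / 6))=126768 / 25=5070.72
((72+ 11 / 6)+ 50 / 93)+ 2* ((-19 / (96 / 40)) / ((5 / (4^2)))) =4409 / 186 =23.70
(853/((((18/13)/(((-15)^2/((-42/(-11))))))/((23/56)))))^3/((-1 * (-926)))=345031495017970678328125/96385771044864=3579693260.51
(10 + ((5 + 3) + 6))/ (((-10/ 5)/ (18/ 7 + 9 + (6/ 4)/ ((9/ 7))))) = -1070/ 7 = -152.86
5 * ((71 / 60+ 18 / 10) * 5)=895 / 12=74.58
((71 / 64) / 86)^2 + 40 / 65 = 242417661 / 393822208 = 0.62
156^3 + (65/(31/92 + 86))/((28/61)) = 3796417.64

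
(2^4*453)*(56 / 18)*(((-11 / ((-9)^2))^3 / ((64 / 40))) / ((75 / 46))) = -517727056 / 23914845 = -21.65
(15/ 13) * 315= 4725/ 13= 363.46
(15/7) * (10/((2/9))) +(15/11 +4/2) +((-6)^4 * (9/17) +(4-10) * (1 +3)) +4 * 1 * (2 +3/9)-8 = 763.24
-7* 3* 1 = -21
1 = 1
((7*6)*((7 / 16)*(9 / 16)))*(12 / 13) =9.54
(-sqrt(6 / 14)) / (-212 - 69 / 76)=76 * sqrt(21) / 113267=0.00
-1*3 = -3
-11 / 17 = -0.65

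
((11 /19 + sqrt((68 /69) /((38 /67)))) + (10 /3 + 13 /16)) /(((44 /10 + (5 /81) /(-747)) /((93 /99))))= 1.29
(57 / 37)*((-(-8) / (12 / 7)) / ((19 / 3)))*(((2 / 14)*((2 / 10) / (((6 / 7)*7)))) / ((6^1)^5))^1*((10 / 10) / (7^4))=1 / 3453982560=0.00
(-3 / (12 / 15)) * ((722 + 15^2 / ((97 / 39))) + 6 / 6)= -591795 / 194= -3050.49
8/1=8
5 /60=1 /12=0.08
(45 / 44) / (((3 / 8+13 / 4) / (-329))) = -29610 / 319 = -92.82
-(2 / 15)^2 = -4 / 225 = -0.02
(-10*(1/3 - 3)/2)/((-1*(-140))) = 0.10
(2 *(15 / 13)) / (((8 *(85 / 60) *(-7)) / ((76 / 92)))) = -855 / 35581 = -0.02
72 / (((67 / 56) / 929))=3745728 / 67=55906.39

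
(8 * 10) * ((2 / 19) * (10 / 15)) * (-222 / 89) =-23680 / 1691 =-14.00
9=9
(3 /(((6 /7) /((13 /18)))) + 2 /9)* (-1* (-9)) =99 /4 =24.75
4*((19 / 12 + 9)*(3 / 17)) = 127 / 17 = 7.47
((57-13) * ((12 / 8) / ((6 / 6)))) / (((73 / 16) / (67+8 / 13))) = 928224 / 949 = 978.11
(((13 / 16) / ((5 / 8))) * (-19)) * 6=-741 / 5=-148.20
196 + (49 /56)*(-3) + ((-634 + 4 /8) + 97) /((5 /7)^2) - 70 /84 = -515399 /600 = -859.00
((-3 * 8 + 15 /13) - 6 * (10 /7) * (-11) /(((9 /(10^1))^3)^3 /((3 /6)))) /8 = 12.35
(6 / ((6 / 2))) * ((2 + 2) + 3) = 14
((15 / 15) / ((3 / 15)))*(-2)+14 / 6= -23 / 3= -7.67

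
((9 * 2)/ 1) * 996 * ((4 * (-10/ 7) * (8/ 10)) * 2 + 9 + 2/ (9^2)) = -44488/ 21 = -2118.48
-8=-8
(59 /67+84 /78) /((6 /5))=8525 /5226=1.63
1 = 1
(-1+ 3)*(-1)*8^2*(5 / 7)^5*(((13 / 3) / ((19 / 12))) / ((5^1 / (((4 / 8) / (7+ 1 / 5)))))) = -2600000 / 2873997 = -0.90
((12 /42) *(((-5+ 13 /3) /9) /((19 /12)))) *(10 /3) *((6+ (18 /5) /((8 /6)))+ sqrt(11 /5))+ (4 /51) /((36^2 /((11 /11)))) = -851771 /2197692 - 32 *sqrt(55) /3591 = -0.45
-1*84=-84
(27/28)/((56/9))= 243/1568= 0.15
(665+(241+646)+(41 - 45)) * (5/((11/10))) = 77400/11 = 7036.36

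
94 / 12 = 47 / 6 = 7.83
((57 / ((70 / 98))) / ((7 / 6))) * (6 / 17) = 2052 / 85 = 24.14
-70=-70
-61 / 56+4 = 163 / 56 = 2.91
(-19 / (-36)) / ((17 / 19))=361 / 612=0.59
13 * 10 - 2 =128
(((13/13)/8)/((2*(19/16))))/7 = 1/133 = 0.01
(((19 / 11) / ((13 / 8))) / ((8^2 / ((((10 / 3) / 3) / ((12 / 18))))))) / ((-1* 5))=-19 / 3432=-0.01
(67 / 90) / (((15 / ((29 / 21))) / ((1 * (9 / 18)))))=1943 / 56700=0.03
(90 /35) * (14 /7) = 36 /7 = 5.14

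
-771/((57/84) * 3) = -7196/19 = -378.74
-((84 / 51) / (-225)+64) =-244772 / 3825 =-63.99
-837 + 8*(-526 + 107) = -4189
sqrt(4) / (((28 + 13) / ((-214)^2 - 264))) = 91064 / 41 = 2221.07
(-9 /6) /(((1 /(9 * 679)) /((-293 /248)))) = 5371569 /496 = 10829.78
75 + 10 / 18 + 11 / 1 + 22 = 977 / 9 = 108.56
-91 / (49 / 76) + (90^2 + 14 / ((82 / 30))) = 2285662 / 287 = 7963.98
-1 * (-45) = 45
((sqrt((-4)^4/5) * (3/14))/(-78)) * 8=-0.16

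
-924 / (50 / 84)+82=-36758 / 25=-1470.32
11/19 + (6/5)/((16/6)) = 391/380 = 1.03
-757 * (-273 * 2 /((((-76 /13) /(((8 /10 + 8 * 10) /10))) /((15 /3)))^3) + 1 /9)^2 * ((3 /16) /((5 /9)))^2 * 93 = -19598396628926512363217756821569 /75273409600000000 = -260362812486794.97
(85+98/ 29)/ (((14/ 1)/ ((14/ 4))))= 2563/ 116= 22.09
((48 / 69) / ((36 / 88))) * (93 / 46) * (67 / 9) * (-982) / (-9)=358972064 / 128547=2792.54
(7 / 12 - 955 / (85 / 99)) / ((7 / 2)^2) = -226789 / 2499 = -90.75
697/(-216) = -697/216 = -3.23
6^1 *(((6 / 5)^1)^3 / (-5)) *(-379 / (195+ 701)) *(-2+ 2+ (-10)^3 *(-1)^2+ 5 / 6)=-12269367 / 14000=-876.38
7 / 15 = 0.47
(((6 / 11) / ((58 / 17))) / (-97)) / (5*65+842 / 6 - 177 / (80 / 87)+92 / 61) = -746640 / 124283890049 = -0.00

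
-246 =-246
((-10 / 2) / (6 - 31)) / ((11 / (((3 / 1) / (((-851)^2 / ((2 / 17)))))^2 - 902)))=-136717031670195842 / 8336404370133895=-16.40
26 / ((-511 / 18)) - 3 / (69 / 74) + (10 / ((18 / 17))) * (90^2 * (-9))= -8091989078 / 11753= -688504.13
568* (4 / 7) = 2272 / 7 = 324.57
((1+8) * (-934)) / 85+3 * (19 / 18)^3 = -15758249 / 165240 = -95.37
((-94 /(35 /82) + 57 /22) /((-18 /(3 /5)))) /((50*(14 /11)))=167581 /1470000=0.11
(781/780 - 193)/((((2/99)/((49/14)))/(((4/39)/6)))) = -11531443/20280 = -568.61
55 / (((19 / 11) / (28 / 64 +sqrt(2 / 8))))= 9075 / 304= 29.85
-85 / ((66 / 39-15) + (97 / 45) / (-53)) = 2635425 / 413866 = 6.37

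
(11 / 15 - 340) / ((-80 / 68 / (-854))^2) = -268155089209 / 1500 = -178770059.47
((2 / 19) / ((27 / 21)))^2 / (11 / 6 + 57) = 0.00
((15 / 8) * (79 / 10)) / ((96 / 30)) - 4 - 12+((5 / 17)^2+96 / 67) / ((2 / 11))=-14943741 / 4956928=-3.01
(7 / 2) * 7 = 49 / 2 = 24.50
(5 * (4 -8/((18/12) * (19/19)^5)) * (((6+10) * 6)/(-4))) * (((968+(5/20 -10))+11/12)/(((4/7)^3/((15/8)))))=49349125/32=1542160.16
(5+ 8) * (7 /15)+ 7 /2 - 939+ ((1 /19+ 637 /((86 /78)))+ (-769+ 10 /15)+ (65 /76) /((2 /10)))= -54691297 /49020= -1115.69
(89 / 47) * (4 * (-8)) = -2848 / 47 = -60.60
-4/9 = -0.44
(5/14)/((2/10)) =25/14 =1.79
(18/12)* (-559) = -1677/2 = -838.50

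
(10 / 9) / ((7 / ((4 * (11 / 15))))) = 88 / 189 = 0.47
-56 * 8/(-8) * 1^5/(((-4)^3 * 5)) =-7/40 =-0.18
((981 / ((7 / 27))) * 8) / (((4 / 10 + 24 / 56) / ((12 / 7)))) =12713760 / 203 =62629.36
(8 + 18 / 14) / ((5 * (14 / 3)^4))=1053 / 268912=0.00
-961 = -961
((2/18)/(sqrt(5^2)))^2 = 1/2025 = 0.00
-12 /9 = -4 /3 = -1.33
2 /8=1 /4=0.25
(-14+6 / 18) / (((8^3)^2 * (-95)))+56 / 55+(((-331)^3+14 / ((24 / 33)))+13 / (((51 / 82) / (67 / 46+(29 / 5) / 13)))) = -11652993034213150507 / 321332183040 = -36264630.96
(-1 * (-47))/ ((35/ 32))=1504/ 35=42.97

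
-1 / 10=-0.10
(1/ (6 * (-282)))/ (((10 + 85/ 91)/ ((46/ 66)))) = -2093/ 55556820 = -0.00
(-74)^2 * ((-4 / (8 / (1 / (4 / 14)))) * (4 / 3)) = -38332 / 3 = -12777.33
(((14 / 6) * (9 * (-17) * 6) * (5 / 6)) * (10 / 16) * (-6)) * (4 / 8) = 26775 / 8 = 3346.88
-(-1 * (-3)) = -3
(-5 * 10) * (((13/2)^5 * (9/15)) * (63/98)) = -50124555/224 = -223770.33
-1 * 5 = -5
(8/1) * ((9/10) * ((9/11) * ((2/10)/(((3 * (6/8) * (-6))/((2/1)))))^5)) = -4096/30447140625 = -0.00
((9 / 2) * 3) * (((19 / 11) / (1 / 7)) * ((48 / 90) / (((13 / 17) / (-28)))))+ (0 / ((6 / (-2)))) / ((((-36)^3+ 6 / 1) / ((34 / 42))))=-3187.54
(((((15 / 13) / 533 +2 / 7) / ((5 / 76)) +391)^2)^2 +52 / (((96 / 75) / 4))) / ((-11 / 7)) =-15550541868.56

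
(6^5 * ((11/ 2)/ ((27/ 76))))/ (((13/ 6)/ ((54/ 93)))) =13001472/ 403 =32261.72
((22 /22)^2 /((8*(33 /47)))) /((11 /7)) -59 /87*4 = -72969 /28072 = -2.60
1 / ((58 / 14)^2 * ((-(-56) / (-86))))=-301 / 3364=-0.09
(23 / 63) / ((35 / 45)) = 23 / 49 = 0.47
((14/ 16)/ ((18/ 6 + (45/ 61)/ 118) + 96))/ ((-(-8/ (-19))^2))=-9094673/ 182437632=-0.05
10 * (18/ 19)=180/ 19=9.47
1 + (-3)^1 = -2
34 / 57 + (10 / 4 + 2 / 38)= 359 / 114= 3.15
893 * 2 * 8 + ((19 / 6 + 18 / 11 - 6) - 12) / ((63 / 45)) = 6596701 / 462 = 14278.57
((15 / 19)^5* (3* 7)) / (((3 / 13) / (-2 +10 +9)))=1174753125 / 2476099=474.44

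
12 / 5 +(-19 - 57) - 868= -4708 / 5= -941.60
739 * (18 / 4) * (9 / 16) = 59859 / 32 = 1870.59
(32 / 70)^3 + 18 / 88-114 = -214494901 / 1886500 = -113.70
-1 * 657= -657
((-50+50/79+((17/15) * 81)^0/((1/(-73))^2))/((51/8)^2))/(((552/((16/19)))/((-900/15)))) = -1067752960/89794323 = -11.89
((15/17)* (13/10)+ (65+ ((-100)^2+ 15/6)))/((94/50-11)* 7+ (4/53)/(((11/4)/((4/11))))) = -27442349275/173970316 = -157.74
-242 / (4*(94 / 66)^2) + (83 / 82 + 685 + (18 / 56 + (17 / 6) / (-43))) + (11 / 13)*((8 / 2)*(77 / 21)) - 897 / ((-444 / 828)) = 122820419144845 / 52450681556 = 2341.64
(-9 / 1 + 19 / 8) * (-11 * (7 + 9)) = 1166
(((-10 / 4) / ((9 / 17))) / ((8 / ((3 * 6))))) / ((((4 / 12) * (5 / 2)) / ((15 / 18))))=-85 / 8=-10.62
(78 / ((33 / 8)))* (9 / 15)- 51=-39.65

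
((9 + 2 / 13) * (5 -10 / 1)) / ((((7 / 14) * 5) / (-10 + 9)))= 238 / 13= 18.31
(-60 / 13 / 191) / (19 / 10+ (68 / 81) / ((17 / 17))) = -48600 / 5509777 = -0.01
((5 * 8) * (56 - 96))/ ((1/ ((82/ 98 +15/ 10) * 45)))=-8244000/ 49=-168244.90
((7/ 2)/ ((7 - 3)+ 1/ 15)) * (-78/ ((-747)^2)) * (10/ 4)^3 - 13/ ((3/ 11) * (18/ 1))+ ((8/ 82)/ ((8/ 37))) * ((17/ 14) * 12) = 102246535637/ 26050836168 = 3.92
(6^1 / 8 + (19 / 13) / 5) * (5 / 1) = 271 / 52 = 5.21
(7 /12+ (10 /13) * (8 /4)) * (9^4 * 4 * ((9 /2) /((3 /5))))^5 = 626844555043798688622328800.00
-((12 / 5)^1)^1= -12 / 5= -2.40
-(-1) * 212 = 212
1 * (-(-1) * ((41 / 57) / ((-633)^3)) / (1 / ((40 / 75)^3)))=-20992 / 48793251855375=-0.00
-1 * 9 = -9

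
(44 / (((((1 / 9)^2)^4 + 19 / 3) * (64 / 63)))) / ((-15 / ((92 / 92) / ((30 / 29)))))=-96123327993 / 218103387200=-0.44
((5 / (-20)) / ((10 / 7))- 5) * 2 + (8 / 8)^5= -187 / 20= -9.35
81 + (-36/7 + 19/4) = 2257/28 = 80.61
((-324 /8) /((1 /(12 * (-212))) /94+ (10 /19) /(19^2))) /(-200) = 8303683734 /59612525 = 139.29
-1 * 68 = -68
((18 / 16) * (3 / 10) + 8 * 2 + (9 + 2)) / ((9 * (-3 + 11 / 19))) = -4617 / 3680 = -1.25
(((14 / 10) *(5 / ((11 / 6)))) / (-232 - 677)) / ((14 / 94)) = -94 / 3333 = -0.03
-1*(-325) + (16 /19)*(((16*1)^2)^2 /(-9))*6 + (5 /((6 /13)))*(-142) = -722104 /19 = -38005.47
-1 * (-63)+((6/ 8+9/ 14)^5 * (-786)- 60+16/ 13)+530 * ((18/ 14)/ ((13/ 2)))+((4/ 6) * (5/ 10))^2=-4038678732427/ 1006806528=-4011.38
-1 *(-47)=47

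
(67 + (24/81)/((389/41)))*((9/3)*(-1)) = -704029/3501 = -201.09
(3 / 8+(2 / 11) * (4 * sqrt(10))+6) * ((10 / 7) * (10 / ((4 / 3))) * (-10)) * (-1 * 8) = 48000 * sqrt(10) / 77+38250 / 7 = 7435.58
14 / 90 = 7 / 45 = 0.16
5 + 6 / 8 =23 / 4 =5.75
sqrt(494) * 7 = 7 * sqrt(494) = 155.58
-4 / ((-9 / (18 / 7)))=8 / 7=1.14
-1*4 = -4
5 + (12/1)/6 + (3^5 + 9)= 259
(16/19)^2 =256/361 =0.71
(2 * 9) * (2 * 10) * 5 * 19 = 34200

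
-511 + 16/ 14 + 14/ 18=-32072/ 63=-509.08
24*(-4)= -96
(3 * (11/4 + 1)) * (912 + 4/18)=20525/2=10262.50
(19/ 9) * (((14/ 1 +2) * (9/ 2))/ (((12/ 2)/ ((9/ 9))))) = 76/ 3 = 25.33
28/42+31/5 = 103/15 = 6.87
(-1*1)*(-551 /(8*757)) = 0.09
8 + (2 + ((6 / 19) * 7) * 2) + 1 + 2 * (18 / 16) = 1343 / 76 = 17.67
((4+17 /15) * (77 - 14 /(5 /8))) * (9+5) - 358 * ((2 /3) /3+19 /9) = 231644 /75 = 3088.59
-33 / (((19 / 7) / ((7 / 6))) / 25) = -354.61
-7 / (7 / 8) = -8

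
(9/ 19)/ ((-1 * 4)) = -9/ 76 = -0.12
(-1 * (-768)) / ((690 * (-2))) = -64 / 115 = -0.56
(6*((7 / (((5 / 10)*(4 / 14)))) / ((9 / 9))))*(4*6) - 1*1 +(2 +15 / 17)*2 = 120033 / 17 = 7060.76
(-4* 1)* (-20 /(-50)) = -8 /5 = -1.60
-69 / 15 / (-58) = 23 / 290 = 0.08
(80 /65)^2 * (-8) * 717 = -1468416 /169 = -8688.85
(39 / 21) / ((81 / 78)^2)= 8788 / 5103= 1.72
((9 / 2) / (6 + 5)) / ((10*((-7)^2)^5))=9 / 62144554780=0.00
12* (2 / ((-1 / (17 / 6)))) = -68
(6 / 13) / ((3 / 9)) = 18 / 13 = 1.38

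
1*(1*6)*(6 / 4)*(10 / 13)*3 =270 / 13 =20.77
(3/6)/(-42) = -1/84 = -0.01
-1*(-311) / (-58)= -311 / 58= -5.36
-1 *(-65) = 65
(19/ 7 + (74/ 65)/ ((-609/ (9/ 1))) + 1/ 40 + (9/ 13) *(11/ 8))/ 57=0.06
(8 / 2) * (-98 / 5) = -392 / 5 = -78.40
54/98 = 27/49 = 0.55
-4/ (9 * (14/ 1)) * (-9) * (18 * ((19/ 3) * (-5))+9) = -1122/ 7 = -160.29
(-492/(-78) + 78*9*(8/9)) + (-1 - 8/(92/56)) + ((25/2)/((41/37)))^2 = 1511249743/2010476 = 751.69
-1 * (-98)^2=-9604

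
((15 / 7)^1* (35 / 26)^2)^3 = 18087890625 / 308915776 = 58.55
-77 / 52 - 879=-45785 / 52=-880.48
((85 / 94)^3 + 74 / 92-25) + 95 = 1366730919 / 19103432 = 71.54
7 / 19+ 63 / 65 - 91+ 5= -104558 / 1235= -84.66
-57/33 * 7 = -133/11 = -12.09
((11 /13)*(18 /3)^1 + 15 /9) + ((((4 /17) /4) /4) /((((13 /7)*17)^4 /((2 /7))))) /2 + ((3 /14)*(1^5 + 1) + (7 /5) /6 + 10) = 98817171423067 /5677355008780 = 17.41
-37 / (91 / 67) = -2479 / 91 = -27.24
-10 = -10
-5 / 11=-0.45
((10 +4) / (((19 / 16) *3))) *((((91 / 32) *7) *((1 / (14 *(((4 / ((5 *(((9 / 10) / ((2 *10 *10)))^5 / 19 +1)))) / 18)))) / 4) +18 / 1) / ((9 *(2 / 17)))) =7133907200000213147207 / 73932800000000000000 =96.49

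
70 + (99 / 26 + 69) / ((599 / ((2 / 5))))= 2727343 / 38935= 70.05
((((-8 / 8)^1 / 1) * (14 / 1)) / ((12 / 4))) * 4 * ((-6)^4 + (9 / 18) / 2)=-72590 / 3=-24196.67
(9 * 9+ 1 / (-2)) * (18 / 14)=103.50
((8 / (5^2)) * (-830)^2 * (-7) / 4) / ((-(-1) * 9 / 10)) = -3857840 / 9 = -428648.89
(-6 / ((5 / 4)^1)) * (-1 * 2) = 48 / 5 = 9.60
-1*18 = -18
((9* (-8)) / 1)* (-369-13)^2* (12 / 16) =-7879896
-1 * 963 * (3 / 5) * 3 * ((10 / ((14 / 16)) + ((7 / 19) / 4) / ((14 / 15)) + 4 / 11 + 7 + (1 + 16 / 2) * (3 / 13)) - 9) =-20745.01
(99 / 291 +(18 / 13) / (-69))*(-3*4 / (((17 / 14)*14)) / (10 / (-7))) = 77994 / 493051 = 0.16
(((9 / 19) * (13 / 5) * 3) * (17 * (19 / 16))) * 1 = 5967 / 80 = 74.59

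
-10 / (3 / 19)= -190 / 3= -63.33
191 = 191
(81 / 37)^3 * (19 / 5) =10097379 / 253265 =39.87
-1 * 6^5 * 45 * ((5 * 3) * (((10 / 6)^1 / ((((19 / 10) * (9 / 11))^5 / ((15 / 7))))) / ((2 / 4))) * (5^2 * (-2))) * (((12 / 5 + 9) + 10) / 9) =689298280000000000 / 1403948133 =490971328.50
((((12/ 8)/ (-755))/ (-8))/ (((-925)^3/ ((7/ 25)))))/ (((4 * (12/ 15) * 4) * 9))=-7/ 9178323600000000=-0.00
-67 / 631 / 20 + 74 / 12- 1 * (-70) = 2883469 / 37860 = 76.16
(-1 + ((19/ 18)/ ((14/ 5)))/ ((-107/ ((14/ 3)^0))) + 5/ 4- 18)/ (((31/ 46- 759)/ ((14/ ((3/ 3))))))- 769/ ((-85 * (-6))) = -6739093207/ 5710695930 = -1.18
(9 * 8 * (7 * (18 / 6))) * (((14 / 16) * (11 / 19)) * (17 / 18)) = 27489 / 38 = 723.39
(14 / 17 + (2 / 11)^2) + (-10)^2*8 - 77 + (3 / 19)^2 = 537537766 / 742577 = 723.88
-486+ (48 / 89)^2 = -3847302 / 7921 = -485.71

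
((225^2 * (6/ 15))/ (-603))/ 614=-0.05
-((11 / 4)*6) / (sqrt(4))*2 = -33 / 2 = -16.50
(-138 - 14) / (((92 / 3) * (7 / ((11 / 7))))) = -1254 / 1127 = -1.11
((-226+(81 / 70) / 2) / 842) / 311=-31559 / 36660680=-0.00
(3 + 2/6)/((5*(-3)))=-0.22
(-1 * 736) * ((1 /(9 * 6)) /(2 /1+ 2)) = -92 /27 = -3.41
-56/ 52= -14/ 13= -1.08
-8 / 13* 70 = -560 / 13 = -43.08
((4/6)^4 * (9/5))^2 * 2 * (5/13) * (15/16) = 0.09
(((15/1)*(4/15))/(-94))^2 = 4/2209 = 0.00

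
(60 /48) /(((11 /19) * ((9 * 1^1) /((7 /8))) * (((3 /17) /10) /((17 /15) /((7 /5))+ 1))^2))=2207.09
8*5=40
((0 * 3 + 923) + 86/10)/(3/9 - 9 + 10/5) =-6987/50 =-139.74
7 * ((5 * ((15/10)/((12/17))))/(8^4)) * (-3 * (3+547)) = -490875/16384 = -29.96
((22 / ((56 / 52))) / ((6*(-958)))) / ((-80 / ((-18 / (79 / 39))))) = -16731 / 42381920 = -0.00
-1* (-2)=2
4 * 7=28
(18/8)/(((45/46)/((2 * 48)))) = 1104/5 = 220.80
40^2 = 1600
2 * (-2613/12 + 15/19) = -16489/38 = -433.92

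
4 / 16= 1 / 4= 0.25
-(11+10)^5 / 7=-583443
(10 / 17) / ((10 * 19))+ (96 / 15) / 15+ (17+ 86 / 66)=4991821 / 266475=18.73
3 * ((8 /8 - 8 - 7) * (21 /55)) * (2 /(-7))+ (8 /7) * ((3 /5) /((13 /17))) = 5484 /1001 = 5.48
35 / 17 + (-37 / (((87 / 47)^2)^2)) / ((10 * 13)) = 257599093201 / 126610371810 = 2.03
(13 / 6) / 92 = 13 / 552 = 0.02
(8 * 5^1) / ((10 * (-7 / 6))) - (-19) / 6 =-11 / 42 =-0.26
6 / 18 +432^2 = 559873 / 3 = 186624.33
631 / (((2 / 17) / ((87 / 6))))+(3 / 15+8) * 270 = 319939 / 4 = 79984.75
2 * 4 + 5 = 13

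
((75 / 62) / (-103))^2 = 5625 / 40780996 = 0.00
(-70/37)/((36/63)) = -245/74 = -3.31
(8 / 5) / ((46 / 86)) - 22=-2186 / 115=-19.01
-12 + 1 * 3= -9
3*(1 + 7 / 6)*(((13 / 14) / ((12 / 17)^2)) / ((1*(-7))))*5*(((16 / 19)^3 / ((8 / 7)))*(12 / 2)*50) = -1356.33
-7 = -7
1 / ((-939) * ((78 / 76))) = -38 / 36621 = -0.00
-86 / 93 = -0.92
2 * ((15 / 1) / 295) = 6 / 59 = 0.10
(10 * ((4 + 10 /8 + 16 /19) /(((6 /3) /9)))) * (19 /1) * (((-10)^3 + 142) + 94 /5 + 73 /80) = -279451521 /64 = -4366430.02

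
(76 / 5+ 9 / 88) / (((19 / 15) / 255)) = 5150745 / 1672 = 3080.59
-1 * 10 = -10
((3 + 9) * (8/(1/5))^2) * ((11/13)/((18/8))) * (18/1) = 1689600/13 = 129969.23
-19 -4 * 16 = -83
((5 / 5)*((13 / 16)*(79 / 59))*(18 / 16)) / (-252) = -1027 / 211456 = -0.00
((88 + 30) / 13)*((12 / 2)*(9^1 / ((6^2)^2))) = 59 / 156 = 0.38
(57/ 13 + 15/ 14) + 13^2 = 31751/ 182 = 174.46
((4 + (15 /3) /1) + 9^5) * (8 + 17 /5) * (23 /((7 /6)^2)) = 2787301368 /245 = 11376740.28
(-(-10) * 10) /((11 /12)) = 1200 /11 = 109.09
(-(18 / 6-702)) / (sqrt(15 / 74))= 233*sqrt(1110) / 5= 1552.56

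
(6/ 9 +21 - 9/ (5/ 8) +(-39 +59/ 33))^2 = 896.73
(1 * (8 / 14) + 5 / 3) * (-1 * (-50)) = 111.90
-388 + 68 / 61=-23600 / 61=-386.89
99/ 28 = 3.54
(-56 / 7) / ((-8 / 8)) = 8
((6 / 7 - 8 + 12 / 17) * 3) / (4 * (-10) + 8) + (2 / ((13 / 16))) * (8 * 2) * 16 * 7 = 109197913 / 24752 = 4411.68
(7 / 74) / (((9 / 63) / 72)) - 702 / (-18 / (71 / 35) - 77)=969174 / 17353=55.85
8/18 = 4/9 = 0.44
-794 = -794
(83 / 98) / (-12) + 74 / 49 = 1693 / 1176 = 1.44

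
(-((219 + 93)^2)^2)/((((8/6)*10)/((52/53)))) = -184779159552/265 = -697279847.37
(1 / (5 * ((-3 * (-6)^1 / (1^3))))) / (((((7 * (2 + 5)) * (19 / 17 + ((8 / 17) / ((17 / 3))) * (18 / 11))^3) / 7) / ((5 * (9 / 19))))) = 32127104339 / 16833197302250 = 0.00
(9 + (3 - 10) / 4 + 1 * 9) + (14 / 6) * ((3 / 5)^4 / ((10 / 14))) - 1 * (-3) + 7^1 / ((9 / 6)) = 912751 / 37500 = 24.34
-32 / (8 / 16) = -64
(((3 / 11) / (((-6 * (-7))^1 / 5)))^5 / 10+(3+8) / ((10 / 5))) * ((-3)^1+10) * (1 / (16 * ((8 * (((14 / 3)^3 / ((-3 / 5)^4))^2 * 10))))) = 4557155581832346441 / 93169502877079552000000000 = 0.00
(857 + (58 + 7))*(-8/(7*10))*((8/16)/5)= -1844/175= -10.54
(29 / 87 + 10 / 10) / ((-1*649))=-4 / 1947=-0.00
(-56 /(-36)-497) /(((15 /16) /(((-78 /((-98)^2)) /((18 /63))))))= 676 /45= 15.02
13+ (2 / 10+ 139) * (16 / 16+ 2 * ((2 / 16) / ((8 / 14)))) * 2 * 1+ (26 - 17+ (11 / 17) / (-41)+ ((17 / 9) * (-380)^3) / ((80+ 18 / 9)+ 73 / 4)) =-12998256594992 / 12577365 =-1033464.21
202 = 202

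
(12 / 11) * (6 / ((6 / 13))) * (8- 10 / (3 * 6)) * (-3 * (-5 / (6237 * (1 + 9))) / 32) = 871 / 1097712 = 0.00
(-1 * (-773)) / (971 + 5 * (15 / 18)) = 4638 / 5851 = 0.79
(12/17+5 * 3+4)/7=335/119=2.82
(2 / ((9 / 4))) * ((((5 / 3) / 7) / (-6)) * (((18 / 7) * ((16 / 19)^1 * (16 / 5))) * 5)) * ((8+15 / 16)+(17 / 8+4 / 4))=-123520 / 8379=-14.74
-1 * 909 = -909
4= 4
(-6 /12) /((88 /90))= -45 /88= -0.51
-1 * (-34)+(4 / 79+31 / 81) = 220339 / 6399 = 34.43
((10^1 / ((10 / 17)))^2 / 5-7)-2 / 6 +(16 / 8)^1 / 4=1529 / 30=50.97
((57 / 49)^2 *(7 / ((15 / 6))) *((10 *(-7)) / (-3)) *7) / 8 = 77.36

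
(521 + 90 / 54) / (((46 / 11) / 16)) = 137984 / 69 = 1999.77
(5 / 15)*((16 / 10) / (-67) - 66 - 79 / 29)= -222629 / 9715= -22.92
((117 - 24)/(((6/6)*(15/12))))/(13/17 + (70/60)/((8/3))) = 33728/545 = 61.89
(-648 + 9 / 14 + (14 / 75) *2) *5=-679333 / 210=-3234.92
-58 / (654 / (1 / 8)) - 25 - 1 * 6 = -81125 / 2616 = -31.01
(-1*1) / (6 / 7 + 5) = -7 / 41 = -0.17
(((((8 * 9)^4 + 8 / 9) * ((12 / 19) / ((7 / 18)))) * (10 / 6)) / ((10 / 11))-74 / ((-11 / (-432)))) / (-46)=-58529134432 / 33649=-1739401.90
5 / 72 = 0.07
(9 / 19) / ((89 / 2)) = 18 / 1691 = 0.01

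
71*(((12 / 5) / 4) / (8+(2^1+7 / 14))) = 142 / 35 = 4.06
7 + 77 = 84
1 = 1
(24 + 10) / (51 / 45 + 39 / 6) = 1020 / 229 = 4.45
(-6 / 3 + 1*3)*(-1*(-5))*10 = 50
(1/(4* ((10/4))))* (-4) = -2/5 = -0.40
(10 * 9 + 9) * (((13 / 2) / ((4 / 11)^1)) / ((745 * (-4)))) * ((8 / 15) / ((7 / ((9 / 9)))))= -4719 / 104300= -0.05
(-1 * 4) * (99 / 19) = -396 / 19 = -20.84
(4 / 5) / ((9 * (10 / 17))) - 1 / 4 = -89 / 900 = -0.10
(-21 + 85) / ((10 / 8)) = 256 / 5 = 51.20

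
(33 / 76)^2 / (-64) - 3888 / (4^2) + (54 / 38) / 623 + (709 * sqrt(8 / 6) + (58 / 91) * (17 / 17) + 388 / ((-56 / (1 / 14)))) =-5089667011509 / 20957361152 + 1418 * sqrt(3) / 3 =575.82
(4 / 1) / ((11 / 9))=3.27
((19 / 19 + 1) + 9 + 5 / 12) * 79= 10823 / 12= 901.92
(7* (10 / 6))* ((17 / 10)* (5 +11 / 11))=119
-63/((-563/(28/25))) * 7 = 0.88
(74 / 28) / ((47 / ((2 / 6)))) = 37 / 1974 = 0.02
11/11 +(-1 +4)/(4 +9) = 16/13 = 1.23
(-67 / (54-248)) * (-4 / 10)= -0.14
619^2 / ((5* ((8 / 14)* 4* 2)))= 2682127 / 160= 16763.29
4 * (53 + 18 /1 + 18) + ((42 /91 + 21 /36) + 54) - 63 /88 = 410.33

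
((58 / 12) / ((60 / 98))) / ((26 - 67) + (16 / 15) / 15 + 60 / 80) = -7105 / 36161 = -0.20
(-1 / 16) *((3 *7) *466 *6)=-14679 / 4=-3669.75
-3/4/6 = -1/8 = -0.12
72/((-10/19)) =-136.80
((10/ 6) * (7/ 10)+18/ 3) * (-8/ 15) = -172/ 45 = -3.82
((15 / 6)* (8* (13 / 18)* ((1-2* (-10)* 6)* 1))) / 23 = 15730 / 207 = 75.99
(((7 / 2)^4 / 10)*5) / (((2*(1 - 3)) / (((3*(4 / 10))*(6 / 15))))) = -7203 / 800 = -9.00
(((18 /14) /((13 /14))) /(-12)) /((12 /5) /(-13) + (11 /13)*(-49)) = 15 /5414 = 0.00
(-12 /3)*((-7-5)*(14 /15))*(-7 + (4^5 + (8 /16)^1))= 45584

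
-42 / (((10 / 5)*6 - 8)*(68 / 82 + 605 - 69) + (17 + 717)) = -287 / 19689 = -0.01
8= 8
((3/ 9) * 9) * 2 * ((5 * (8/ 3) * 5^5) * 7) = 1750000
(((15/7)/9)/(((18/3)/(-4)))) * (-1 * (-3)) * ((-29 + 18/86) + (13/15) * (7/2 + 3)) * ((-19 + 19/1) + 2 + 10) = 119492/903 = 132.33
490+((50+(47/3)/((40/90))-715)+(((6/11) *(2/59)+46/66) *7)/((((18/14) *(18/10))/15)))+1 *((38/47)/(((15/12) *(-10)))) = -26524416901/247074300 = -107.35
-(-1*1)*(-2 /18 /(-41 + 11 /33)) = 1 /366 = 0.00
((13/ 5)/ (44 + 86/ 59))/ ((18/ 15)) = 767/ 16092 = 0.05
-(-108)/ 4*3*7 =567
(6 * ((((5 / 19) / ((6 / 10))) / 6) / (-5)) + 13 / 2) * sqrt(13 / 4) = 731 * sqrt(13) / 228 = 11.56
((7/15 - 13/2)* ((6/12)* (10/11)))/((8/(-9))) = 543/176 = 3.09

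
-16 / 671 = -0.02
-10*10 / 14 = -50 / 7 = -7.14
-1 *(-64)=64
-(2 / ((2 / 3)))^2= -9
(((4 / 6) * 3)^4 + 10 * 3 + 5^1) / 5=51 / 5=10.20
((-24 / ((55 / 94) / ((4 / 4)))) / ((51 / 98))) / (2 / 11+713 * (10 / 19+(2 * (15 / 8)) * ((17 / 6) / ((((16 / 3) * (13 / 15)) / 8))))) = -41606656 / 7119495195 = -0.01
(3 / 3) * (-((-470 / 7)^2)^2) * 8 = -162588288.21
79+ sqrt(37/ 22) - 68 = sqrt(814)/ 22+ 11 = 12.30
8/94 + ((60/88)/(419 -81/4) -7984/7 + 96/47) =-1314286958/1154461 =-1138.44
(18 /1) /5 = 18 /5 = 3.60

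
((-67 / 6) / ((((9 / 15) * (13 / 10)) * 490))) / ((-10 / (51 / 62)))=1139 / 473928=0.00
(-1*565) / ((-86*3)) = 565 / 258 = 2.19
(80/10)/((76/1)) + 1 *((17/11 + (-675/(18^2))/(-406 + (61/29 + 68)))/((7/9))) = 2.10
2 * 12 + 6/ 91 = 24.07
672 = 672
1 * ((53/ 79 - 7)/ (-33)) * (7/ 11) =3500/ 28677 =0.12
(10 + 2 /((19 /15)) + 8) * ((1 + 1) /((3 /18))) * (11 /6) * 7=57288 /19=3015.16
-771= -771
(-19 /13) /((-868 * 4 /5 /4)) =95 /11284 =0.01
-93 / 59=-1.58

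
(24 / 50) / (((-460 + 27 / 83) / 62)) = -0.06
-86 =-86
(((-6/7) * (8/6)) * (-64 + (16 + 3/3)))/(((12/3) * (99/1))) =94/693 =0.14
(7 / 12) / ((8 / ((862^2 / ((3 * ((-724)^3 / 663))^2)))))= 63509271007 / 3456548371865370624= 0.00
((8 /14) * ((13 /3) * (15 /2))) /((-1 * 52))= -5 /14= -0.36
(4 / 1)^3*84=5376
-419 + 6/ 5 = -2089/ 5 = -417.80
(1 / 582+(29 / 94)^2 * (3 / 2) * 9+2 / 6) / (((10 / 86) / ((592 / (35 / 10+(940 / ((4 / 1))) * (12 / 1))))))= 17672312516 / 6049998155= 2.92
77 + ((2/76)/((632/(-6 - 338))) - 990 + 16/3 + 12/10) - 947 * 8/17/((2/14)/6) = -15022106023/765510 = -19623.66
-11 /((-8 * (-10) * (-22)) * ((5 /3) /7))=21 /800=0.03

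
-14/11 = -1.27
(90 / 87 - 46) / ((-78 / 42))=9128 / 377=24.21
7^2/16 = 49/16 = 3.06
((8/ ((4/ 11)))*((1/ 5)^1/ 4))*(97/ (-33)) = -97/ 30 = -3.23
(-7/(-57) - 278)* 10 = -158390/57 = -2778.77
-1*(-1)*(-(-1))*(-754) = -754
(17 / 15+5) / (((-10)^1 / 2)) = -92 / 75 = -1.23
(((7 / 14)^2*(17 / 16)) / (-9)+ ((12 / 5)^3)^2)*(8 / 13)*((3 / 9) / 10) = 3.92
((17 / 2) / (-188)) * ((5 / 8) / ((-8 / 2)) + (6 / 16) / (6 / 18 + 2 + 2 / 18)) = 0.00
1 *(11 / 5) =11 / 5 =2.20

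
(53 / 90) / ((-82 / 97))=-5141 / 7380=-0.70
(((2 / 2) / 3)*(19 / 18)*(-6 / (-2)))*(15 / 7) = 2.26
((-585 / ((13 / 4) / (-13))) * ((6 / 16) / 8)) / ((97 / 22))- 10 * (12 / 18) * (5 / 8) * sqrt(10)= 19305 / 776- 25 * sqrt(10) / 6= 11.70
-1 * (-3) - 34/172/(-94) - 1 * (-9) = 97025/8084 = 12.00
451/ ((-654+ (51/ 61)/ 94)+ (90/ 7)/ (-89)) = -1611099182/ 2336756715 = -0.69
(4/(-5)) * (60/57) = -0.84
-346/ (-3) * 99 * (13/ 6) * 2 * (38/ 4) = 470041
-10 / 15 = -2 / 3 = -0.67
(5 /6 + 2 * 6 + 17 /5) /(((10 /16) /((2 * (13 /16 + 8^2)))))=3366.79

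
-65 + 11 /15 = -964 /15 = -64.27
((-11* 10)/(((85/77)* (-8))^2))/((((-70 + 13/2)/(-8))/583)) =-38022677/367030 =-103.60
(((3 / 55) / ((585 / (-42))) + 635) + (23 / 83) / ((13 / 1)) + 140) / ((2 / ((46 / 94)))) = 2644620937 / 13946075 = 189.63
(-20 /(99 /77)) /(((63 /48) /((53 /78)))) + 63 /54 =-14503 /2106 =-6.89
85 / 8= 10.62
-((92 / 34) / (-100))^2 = -529 / 722500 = -0.00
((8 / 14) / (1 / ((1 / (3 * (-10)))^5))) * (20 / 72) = -1 / 153090000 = -0.00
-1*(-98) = 98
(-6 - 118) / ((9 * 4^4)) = -31 / 576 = -0.05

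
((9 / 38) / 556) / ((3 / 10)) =15 / 10564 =0.00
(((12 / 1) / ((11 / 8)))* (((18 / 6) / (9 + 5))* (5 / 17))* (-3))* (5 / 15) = -720 / 1309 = -0.55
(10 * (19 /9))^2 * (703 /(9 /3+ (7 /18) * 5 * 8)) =25378300 /1503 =16885.10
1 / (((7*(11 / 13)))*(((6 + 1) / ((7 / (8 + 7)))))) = 13 / 1155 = 0.01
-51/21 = -17/7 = -2.43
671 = 671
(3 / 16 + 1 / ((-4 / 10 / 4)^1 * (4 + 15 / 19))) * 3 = -8301 / 1456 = -5.70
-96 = -96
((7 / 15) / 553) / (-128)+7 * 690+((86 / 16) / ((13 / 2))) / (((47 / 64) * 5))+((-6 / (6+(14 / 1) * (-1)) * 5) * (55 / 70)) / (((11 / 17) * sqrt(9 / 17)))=85 * sqrt(17) / 56+447648268957 / 92676480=4836.48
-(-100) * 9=900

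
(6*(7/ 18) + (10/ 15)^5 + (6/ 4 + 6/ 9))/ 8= 0.58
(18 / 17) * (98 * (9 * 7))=111132 / 17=6537.18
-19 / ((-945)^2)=-19 / 893025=-0.00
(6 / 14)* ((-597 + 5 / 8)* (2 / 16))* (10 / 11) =-29.04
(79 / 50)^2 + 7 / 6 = 27473 / 7500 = 3.66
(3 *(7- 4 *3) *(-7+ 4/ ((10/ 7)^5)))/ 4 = 474579/ 20000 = 23.73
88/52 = 22/13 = 1.69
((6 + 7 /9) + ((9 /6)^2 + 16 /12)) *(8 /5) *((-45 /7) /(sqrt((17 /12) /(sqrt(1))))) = -1492 *sqrt(51) /119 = -89.54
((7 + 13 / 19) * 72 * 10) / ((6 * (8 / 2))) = 4380 / 19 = 230.53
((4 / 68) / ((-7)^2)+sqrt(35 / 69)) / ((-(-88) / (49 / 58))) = 1 / 86768+49 * sqrt(2415) / 352176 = 0.01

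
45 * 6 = 270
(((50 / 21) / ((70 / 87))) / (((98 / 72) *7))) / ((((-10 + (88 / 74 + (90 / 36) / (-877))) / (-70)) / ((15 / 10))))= 3.70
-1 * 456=-456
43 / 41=1.05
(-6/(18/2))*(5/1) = -10/3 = -3.33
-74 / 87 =-0.85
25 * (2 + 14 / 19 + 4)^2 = 409600 / 361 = 1134.63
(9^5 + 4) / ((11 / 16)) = 944848 / 11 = 85895.27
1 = 1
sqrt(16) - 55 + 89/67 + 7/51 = -169259/3417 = -49.53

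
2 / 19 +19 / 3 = 367 / 57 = 6.44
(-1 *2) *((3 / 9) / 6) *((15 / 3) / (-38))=5 / 342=0.01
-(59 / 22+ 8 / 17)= -1179 / 374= -3.15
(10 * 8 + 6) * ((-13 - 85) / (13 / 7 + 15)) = -29498 / 59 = -499.97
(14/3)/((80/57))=3.32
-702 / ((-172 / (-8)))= -1404 / 43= -32.65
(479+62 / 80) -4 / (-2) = 481.78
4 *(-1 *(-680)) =2720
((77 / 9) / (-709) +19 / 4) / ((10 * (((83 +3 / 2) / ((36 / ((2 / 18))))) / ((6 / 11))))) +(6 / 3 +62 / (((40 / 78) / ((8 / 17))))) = 59.89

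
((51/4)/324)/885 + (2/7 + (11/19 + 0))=43969061/50848560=0.86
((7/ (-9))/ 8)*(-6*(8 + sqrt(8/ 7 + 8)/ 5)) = 2*sqrt(7)/ 15 + 14/ 3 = 5.02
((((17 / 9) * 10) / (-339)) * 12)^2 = 462400 / 1034289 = 0.45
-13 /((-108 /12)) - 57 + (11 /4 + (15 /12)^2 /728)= -5535487 /104832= -52.80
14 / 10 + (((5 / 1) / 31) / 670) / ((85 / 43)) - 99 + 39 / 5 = -31707439 / 353090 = -89.80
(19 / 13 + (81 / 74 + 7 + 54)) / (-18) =-61141 / 17316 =-3.53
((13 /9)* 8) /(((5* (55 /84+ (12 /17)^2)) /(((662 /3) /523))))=557118016 /658768185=0.85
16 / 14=8 / 7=1.14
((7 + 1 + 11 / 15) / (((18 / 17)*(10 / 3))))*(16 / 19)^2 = 142528 / 81225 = 1.75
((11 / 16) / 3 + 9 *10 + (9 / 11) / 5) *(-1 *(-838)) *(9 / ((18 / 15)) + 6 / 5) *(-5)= -2899678187 / 880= -3295088.85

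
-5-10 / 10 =-6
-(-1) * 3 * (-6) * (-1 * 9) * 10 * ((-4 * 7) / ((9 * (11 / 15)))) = -75600 / 11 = -6872.73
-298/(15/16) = -4768/15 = -317.87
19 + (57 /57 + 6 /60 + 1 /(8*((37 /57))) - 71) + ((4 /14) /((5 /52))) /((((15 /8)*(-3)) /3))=-8126207 /155400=-52.29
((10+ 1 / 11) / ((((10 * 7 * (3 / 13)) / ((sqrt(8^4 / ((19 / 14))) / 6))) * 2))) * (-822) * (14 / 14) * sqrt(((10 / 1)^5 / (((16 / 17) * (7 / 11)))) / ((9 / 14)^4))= -295218560 * sqrt(17765) / 16929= -2324314.86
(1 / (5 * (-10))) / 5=-1 / 250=-0.00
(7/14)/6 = 1/12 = 0.08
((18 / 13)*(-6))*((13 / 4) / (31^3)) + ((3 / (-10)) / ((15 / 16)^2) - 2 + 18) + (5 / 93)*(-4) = 57506709 / 3723875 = 15.44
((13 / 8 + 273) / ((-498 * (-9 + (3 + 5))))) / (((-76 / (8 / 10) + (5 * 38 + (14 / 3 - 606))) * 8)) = -2197 / 16137856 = -0.00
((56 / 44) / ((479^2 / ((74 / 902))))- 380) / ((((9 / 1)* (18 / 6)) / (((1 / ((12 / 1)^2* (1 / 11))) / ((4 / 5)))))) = -1081343959655 / 804644080416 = -1.34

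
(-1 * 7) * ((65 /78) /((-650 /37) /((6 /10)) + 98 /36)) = 3885 /17687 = 0.22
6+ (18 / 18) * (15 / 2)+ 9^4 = 13149 / 2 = 6574.50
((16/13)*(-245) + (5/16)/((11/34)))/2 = -343855/2288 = -150.29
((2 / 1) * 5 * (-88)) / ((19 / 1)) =-880 / 19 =-46.32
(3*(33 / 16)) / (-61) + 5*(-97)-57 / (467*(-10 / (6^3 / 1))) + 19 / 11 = -480.74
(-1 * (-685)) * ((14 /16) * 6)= 14385 /4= 3596.25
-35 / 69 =-0.51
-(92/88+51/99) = -103/66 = -1.56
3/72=1/24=0.04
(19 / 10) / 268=19 / 2680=0.01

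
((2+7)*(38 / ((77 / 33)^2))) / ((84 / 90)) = 67.30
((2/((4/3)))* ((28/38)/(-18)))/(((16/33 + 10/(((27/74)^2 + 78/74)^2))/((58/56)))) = -408542343/48694250624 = -0.01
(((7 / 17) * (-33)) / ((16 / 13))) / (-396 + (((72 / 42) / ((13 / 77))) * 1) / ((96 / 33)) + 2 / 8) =39039 / 1387030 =0.03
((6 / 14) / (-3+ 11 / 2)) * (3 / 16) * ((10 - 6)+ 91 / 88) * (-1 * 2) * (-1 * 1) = 3987 / 12320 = 0.32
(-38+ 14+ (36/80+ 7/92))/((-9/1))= 5399/2070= 2.61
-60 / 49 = -1.22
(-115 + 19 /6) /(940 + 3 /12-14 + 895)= -1342 /21855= -0.06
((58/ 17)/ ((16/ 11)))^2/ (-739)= -101761/ 13668544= -0.01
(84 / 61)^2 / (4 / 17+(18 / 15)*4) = 149940 / 398147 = 0.38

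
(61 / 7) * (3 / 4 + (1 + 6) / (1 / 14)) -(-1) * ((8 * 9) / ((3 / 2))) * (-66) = -64609 / 28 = -2307.46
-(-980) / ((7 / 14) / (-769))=-1507240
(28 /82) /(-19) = -14 /779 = -0.02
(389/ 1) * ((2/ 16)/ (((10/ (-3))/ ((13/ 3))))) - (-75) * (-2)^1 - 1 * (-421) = 16623/ 80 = 207.79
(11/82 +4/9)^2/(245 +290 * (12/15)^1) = 182329/259795188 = 0.00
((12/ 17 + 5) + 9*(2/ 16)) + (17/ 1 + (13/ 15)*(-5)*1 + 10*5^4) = 2557955/ 408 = 6269.50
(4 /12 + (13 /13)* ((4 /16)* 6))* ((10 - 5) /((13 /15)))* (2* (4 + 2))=126.92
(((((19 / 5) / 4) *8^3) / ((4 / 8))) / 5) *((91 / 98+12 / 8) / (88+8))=2584 / 525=4.92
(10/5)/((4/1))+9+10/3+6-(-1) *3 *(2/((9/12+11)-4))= 3647/186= 19.61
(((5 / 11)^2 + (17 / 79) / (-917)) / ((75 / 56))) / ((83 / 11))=0.02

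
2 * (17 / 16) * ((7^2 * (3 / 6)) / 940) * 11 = 9163 / 15040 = 0.61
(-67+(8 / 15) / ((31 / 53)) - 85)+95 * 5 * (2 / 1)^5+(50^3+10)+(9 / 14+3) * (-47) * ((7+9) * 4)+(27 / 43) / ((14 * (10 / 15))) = 72278634121 / 559860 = 129101.26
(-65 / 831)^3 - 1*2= -1147987007 / 573856191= -2.00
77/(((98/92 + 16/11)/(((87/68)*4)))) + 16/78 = 44123822/281775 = 156.59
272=272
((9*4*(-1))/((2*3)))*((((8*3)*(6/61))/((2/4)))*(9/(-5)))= 15552/305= 50.99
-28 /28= -1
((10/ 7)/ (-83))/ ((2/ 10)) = -0.09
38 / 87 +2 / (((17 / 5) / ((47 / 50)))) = 7319 / 7395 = 0.99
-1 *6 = -6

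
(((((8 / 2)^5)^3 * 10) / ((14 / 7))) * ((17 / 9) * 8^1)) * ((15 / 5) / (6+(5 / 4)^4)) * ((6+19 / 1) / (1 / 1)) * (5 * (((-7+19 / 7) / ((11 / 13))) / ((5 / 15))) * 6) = -54673215691161600000 / 166397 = -328570921898601.54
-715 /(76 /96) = -17160 /19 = -903.16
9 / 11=0.82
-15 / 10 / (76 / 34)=-51 / 76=-0.67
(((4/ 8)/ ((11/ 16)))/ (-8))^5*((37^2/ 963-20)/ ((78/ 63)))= 125237/ 1344131646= 0.00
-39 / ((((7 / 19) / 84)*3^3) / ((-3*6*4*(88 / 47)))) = 2086656 / 47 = 44396.94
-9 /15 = -3 /5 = -0.60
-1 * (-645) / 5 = 129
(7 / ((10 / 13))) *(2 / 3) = 91 / 15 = 6.07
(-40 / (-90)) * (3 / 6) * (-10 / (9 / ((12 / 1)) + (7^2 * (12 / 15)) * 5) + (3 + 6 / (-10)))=18488 / 35415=0.52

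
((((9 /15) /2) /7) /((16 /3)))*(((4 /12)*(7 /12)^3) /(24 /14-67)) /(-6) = 343 /252702720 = 0.00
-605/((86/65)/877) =-34488025/86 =-401023.55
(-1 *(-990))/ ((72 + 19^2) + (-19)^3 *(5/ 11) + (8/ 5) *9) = -9075/ 24478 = -0.37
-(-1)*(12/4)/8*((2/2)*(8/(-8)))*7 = -21/8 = -2.62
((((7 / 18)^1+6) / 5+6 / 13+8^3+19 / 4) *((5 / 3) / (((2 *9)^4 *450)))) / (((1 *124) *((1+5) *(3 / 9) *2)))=242653 / 6579324610560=0.00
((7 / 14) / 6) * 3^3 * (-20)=-45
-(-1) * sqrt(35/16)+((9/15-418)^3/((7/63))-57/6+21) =-163621302179/250+sqrt(35)/4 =-654485207.24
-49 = -49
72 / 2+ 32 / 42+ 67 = 2179 / 21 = 103.76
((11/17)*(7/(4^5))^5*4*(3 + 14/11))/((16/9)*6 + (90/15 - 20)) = -2369787/47850746040811520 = -0.00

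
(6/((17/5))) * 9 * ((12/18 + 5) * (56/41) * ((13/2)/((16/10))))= 499.39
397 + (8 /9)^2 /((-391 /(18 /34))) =23749667 /59823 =397.00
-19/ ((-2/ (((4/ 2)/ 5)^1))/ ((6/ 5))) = 4.56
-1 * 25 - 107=-132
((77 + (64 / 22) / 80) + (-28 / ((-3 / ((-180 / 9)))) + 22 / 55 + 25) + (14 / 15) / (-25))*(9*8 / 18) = -463472 / 1375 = -337.07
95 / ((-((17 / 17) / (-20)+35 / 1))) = -1900 / 699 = -2.72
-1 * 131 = -131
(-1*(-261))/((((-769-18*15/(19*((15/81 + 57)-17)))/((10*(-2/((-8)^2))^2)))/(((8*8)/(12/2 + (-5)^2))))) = -34713/5075272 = -0.01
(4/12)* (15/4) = 5/4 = 1.25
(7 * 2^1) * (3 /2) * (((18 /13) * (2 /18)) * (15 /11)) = 630 /143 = 4.41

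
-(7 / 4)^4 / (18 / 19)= -45619 / 4608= -9.90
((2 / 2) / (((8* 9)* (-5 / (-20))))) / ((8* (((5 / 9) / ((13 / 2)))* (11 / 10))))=13 / 176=0.07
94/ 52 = 47/ 26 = 1.81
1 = 1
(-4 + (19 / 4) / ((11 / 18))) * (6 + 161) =13861 / 22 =630.05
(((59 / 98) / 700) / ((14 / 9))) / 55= 531 / 52822000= 0.00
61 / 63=0.97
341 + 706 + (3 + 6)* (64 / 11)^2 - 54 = 157017 / 121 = 1297.66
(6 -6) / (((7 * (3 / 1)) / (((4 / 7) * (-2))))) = 0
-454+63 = -391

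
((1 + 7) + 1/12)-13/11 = 911/132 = 6.90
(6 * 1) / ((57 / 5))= 10 / 19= 0.53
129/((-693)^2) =43/160083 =0.00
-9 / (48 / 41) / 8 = -123 / 128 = -0.96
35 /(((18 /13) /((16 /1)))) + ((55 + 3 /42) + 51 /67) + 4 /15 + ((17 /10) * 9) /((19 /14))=378392851 /801990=471.82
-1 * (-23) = 23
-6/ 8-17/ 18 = -1.69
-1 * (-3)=3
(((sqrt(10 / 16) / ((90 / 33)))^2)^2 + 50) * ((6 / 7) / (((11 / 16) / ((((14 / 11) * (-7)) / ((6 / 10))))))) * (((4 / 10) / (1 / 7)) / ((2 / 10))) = -5081037409 / 392040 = -12960.51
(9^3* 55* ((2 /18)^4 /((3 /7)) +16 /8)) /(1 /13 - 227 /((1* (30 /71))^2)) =-255924500 /4056843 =-63.08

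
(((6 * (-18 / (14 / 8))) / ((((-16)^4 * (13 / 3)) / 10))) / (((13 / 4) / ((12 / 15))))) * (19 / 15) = -513 / 757120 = -0.00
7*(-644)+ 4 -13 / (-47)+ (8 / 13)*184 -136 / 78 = -8050969 / 1833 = -4392.24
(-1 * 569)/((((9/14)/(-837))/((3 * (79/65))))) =175578606/65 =2701209.32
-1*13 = -13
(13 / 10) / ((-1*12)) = -13 / 120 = -0.11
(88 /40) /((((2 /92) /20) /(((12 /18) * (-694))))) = -2809312 /3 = -936437.33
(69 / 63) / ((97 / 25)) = 575 / 2037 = 0.28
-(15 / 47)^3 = -3375 / 103823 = -0.03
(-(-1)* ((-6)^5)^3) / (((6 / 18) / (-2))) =2821109907456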